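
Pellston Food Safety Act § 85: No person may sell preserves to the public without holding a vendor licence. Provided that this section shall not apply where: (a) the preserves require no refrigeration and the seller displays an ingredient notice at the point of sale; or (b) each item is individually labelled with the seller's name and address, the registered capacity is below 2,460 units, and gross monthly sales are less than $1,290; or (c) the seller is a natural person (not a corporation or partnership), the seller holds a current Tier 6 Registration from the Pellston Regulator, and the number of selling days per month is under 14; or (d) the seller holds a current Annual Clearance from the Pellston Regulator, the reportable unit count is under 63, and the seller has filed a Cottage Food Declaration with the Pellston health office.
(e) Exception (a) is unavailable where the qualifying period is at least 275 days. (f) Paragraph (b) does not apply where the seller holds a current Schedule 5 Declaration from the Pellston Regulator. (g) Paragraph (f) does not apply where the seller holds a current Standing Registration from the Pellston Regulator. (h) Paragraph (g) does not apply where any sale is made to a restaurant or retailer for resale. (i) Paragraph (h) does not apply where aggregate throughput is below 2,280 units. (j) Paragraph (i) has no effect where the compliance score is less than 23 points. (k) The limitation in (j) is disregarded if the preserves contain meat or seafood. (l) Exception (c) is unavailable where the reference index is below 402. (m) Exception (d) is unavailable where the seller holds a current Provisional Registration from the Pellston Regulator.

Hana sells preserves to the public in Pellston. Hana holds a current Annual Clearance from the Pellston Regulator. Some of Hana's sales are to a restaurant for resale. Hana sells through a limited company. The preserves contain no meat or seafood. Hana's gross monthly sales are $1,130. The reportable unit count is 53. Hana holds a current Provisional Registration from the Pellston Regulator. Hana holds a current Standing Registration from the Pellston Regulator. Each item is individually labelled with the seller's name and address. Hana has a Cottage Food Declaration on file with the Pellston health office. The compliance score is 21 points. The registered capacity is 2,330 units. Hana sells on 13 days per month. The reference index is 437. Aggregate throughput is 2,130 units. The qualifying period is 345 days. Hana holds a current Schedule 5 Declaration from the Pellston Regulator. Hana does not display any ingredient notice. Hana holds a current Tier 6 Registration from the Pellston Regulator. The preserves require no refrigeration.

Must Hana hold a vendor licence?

Yes — Hana must hold a vendor licence.

Exception (a) requires that the seller displays an ingredient notice at the point of sale; but no ingredient notice is displayed, so (a) is unavailable.
Exception (b) is satisfied on its face — items are individually labelled; the registered capacity is 2,330 units, below the 2,460 units limit; gross monthly sales are $1,130, less than the $1,290 limit. But applying paragraphs (f)–(k): (f) is triggered — a current Schedule 5 Declaration is held. (g) would limit (f) — a current Standing Registration is held — but (h) sets (g) aside: (h) operates against (g): some sales are to a restaurant for resale. (i) is triggered (aggregate throughput is 2,130 units, below the 2,280 units limit), but yields to (j): (j) operates against (i): the compliance score is 21 points, less than the 23 points limit. (k) is not triggered (the preserves contain no meat or seafood), so (j) stands. Exception (b) does not apply.
Exception (c) requires that the seller is a natural person (not a corporation or partnership); but the seller operates through a limited company, so (c) is unavailable.
All of (d)'s requirements are met (a current Annual Clearance is held; the reportable unit count is 53, under the 63 limit; a Cottage Food Declaration is on file). But: (m) operates against (d): a current Provisional Registration is held. (d) is therefore removed.
None of the exceptions is available; § 85 applies in full.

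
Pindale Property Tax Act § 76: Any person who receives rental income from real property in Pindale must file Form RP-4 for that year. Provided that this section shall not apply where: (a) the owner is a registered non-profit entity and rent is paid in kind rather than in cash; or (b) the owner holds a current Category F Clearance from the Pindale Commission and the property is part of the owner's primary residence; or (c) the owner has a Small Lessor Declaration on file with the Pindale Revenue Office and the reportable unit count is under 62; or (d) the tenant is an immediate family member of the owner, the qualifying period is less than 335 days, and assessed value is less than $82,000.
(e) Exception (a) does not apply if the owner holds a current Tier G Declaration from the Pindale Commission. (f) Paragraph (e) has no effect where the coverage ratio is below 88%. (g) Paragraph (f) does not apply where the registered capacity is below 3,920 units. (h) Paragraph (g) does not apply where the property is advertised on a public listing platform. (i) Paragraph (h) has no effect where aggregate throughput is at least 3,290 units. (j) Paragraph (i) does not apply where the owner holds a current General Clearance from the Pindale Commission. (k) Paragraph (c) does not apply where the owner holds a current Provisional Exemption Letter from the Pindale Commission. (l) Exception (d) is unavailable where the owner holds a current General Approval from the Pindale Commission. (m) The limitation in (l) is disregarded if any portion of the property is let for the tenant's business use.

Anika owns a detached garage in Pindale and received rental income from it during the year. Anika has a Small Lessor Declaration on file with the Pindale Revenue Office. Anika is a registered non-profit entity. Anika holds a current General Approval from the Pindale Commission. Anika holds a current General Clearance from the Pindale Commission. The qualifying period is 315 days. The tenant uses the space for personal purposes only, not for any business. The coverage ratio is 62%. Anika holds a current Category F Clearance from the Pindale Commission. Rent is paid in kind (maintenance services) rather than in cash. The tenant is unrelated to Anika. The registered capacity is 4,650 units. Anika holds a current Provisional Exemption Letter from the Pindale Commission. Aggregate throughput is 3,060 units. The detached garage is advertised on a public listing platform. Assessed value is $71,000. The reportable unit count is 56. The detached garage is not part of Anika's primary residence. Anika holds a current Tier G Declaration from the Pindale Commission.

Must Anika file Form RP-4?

No — exception (a) applies; Anika is not required to file Form RP-4.

Exception (a): Anika is a registered non-profit; rent is paid in kind — every condition holds. As to paragraphs (e)–(j): (e) is engaged (a current Tier G Declaration is held), but is set aside by (f): (f) applies — the coverage ratio is 62%, below the 88% limit. (g) is not engaged (the registered capacity is 4,650 units, not below 3,920 units), so (f) stands. So (a) applies.
Exception (b) fails — the detached garage is not part of the primary residence.
Exception (c): a Small Lessor Declaration is on file; the reportable unit count is 56, under the 62 limit — every condition holds. Turning to paragraph (k): (k) is engaged — a current Provisional Exemption Letter is held. So (c) is unavailable.
Exception (d) does not apply: the tenant is unrelated to the owner.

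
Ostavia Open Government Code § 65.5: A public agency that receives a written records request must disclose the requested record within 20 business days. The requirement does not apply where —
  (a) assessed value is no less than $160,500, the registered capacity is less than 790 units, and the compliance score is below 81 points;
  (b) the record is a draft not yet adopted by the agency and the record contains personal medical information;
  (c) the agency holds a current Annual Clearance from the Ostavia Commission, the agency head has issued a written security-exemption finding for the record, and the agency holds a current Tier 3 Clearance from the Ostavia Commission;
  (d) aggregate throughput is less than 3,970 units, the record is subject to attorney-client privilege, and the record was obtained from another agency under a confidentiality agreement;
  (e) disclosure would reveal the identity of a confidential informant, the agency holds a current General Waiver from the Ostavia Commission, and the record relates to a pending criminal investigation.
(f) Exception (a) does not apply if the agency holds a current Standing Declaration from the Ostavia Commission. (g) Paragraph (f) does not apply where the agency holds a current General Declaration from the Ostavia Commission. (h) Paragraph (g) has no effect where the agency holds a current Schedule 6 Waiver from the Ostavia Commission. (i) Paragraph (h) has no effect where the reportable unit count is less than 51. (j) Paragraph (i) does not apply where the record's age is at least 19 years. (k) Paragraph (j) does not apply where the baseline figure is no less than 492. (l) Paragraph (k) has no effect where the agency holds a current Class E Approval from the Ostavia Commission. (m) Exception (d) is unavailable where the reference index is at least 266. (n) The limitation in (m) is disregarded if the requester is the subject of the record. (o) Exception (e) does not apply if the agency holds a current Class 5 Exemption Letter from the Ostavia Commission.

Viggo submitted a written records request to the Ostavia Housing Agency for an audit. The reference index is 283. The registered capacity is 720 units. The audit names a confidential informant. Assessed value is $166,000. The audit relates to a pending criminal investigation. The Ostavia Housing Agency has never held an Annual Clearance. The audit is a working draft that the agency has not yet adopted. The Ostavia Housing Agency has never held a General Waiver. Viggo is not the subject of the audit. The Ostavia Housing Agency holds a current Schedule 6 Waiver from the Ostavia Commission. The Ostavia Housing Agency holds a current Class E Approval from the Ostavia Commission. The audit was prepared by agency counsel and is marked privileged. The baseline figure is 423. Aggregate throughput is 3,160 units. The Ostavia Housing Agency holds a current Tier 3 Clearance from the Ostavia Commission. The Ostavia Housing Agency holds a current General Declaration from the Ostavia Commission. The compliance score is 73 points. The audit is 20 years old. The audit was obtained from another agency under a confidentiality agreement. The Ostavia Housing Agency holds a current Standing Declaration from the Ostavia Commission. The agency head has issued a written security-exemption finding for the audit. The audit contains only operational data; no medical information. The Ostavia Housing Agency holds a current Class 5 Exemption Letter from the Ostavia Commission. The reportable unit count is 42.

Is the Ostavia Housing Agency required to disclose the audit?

Yes — the Ostavia Housing Agency must disclose the audit.

Exception (a) is satisfied on its face — assessed value is $166,000, meeting the $160,500 threshold; the registered capacity is 720 units, less than the 790 units limit; the compliance score is 73 points, below the 81 points limit. But: (f) operates against (a): a current Standing Declaration is held. (g) would limit (f) — a current General Declaration is held — but (h) sets (g) aside: (h) is triggered — a current Schedule 6 Waiver is held. (i) operates (the reportable unit count is 42, less than the 51 limit), but yields to (j): (j) is triggered — the record's age is 20 years, meeting the 19 years threshold. (k) does not operate here (the baseline figure is 423, short of 492), so (j) stands. Exception (a) does not apply.
Exception (b) requires that the record contains personal medical information; but the audit contains only operational data, so (b) is unavailable.
Exception (c) requires that the agency holds a current Annual Clearance from the Ostavia Commission; but no current Annual Clearance is held, so (c) is unavailable.
Exception (d)'s conditions are all satisfied: aggregate throughput is 3,160 units, less than the 3,970 units limit; the audit is privileged; the audit was obtained under a confidentiality agreement. But: (m) applies — the reference index is 283, meeting the 266 threshold. (n), which would lift (m), does not operate here — Viggo is not the subject of the audit. (d) is therefore removed.
Exception (e) requires that the agency holds a current General Waiver from the Ostavia Commission; but no current General Waiver is held, so (e) is unavailable.
No exception is made out. the Ostavia Housing Agency falls within the general rule.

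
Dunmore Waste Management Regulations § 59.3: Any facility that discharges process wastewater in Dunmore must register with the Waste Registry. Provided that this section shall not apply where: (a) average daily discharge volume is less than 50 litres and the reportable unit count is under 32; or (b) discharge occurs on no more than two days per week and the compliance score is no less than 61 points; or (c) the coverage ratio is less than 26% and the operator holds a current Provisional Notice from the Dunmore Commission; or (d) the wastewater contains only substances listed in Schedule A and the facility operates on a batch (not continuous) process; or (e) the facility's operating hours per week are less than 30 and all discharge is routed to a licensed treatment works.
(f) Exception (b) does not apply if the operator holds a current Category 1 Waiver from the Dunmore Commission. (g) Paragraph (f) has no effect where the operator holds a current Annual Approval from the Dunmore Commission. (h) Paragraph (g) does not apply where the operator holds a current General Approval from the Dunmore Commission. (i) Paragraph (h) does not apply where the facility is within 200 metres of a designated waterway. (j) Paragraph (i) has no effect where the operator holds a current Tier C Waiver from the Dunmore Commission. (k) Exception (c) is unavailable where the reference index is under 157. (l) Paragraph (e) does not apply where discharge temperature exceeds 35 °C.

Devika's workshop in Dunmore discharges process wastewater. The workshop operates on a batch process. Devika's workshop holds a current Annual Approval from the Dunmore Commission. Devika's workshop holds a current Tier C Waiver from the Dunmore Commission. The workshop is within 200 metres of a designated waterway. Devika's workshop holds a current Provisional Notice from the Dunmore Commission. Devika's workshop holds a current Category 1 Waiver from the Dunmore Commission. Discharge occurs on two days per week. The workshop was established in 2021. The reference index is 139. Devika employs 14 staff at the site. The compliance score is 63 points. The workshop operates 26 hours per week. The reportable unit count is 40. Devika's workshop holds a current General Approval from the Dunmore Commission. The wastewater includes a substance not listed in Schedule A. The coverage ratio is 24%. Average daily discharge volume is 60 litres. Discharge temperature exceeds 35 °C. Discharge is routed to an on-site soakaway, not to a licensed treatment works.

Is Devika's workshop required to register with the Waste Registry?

Yes — Devika's workshop must register with the Waste Registry.

Exception (a) does not apply: average daily discharge volume is 60 litres, not less than 50 litres.
Exception (b) is satisfied on its face — discharge occurs on no more than two days per week; the compliance score is 63 points, meeting the 61 points threshold. However, paragraphs (f)–(j) must be considered: (f) applies — a current Category 1 Waiver is held. (g) would limit (f) — a current Annual Approval is held — but (h) sets (g) aside: (h) operates against (g): a current General Approval is held. (i) would limit (h) — the workshop is within 200 m of a designated waterway — but (j) sets (i) aside: (j) operates against (i): a current Tier C Waiver is held. So (b) is unavailable.
Exception (c)'s conditions are all satisfied: the coverage ratio is 24%, less than the 26% limit; a current Provisional Notice is held. But: (k) operates against (c): the reference index is 139, under the 157 limit. (c) is therefore removed.
Exception (d) does not apply: the wastewater includes a non-Schedule-A substance.
Exception (e) fails — discharge is not routed to a licensed treatment works.
No exception displaces § 59.3.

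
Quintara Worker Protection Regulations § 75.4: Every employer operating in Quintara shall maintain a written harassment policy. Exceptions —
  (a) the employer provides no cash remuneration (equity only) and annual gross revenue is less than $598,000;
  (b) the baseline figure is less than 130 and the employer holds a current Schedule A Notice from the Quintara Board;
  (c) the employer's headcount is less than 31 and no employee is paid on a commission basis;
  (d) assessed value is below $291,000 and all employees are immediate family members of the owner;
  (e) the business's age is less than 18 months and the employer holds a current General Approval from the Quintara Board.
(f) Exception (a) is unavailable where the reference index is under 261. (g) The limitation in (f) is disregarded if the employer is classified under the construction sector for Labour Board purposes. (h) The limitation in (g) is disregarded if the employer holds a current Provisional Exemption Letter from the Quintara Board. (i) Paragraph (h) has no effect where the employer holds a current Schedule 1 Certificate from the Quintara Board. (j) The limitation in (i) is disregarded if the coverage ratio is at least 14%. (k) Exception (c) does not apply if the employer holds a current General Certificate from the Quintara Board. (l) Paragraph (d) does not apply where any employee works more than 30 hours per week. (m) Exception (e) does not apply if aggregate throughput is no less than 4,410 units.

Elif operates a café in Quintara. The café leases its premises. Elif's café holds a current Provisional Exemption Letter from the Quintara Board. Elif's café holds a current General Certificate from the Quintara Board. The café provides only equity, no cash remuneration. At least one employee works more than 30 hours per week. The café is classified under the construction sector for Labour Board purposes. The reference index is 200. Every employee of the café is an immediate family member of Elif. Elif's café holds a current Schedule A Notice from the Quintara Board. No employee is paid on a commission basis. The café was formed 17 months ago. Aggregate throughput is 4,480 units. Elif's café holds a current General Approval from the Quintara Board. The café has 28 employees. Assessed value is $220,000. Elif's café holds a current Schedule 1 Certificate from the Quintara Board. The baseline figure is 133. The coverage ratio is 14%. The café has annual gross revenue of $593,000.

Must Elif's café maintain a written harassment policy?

Yes — Elif's café must maintain a written harassment policy.

Exception (a)'s conditions are all satisfied: remuneration is equity-only; annual gross revenue is $593,000, less than the $598,000 limit. But applying paragraphs (f)–(j): (f) operates against (a): the reference index is 200, under the 261 limit. (g) is engaged (the café is classified under the construction sector), but is overridden by (h): (h) operates against (g): a current Provisional Exemption Letter is held. (i) would limit (h) — a current Schedule 1 Certificate is held — but (j) sets (i) aside: (j) operates — the coverage ratio is 14%, meeting the 14% threshold. Exception (a) does not apply.
Exception (b) requires that the baseline figure is less than 130; but the baseline figure is 133, not less than 130, so (b) is unavailable.
Exception (c) is satisfied on its face — the employer's headcount is 28, less than the 31 limit; no employee is paid on commission. But applying paragraph (k): (k) operates against (c): a current General Certificate is held. So (c) is unavailable.
Exception (d) is satisfied on its face — assessed value is $220,000, below the $291,000 limit; every employee is an immediate family member. However, paragraph (l) must be considered: (l) applies — at least one employee exceeds 30 hours/week. Exception (d) does not apply.
Exception (e): the business's age is 17 months, less than the 18 months limit; a current General Approval is held — every condition holds. However, paragraph (m) must be considered: (m) operates against (e): aggregate throughput is 4,480 units, meeting the 4,410 units threshold. So (e) is unavailable.
No exception is made out. Elif's café falls within the general rule.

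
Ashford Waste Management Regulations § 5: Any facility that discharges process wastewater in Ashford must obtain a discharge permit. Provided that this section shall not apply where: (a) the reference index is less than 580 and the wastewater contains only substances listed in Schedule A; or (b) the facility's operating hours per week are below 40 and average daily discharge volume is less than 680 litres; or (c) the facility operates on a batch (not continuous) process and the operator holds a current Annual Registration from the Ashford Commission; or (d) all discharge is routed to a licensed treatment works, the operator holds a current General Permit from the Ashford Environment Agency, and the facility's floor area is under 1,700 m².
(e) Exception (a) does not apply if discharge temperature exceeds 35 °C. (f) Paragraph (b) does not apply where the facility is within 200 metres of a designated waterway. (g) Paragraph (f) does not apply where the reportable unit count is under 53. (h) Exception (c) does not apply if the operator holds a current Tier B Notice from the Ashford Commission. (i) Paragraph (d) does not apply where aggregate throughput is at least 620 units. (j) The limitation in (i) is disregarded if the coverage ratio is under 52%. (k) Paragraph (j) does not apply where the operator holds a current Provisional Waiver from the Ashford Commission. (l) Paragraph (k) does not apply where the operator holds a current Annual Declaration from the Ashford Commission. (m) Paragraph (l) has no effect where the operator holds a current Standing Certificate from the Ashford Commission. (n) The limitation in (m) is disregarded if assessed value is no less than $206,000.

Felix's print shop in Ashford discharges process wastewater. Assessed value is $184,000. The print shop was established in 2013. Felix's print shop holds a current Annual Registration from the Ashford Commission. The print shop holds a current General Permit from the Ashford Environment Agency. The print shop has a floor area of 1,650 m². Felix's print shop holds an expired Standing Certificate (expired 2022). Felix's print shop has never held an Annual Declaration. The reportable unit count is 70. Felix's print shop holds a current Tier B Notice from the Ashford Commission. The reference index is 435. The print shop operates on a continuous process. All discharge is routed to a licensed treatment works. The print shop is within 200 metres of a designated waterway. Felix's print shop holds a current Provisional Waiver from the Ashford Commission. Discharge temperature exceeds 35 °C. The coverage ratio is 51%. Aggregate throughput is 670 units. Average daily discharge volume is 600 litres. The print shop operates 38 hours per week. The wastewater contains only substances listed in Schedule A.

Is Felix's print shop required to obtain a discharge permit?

Exception (a)'s conditions are all satisfied: the reference index is 435, less than the 580 limit; the wastewater is Schedule-A-only. But: (e) operates — discharge temperature exceeds 35 °C. Exception (a) does not apply.
Exception (b): the facility's operating hours per week are 38, below the 40 limit; average daily discharge volume is 600 litres, less than the 680 litres limit — every condition holds. But applying paragraphs (f)–(g): (f) operates against (b): the print shop is within 200 m of a designated waterway. (g), which would lift (f), is not triggered — the reportable unit count is 70, not under 53. Exception (b) does not apply.
Exception (c) requires that the facility operates on a batch (not continuous) process; but the facility operates on a continuous process, so (c) is unavailable.
Exception (d) is satisfied on its face — discharge is routed to a licensed treatment works; a current General Permit is held; the facility's floor area is 1,650 m², under the 1,700 m² limit. But applying paragraphs (i)–(n): (i) applies — aggregate throughput is 670 units, meeting the 620 units threshold. (j) would limit (i) — the coverage ratio is 51%, under the 52% limit — but (k) sets (j) aside: (k) operates against (j): a current Provisional Waiver is held. (l), which would lift (k), is not triggered — the Annual Declaration is not current. So (d) is unavailable.
No exception is made out. Felix's print shop falls within the general rule.

Yes — Felix's print shop must obtain a discharge permit.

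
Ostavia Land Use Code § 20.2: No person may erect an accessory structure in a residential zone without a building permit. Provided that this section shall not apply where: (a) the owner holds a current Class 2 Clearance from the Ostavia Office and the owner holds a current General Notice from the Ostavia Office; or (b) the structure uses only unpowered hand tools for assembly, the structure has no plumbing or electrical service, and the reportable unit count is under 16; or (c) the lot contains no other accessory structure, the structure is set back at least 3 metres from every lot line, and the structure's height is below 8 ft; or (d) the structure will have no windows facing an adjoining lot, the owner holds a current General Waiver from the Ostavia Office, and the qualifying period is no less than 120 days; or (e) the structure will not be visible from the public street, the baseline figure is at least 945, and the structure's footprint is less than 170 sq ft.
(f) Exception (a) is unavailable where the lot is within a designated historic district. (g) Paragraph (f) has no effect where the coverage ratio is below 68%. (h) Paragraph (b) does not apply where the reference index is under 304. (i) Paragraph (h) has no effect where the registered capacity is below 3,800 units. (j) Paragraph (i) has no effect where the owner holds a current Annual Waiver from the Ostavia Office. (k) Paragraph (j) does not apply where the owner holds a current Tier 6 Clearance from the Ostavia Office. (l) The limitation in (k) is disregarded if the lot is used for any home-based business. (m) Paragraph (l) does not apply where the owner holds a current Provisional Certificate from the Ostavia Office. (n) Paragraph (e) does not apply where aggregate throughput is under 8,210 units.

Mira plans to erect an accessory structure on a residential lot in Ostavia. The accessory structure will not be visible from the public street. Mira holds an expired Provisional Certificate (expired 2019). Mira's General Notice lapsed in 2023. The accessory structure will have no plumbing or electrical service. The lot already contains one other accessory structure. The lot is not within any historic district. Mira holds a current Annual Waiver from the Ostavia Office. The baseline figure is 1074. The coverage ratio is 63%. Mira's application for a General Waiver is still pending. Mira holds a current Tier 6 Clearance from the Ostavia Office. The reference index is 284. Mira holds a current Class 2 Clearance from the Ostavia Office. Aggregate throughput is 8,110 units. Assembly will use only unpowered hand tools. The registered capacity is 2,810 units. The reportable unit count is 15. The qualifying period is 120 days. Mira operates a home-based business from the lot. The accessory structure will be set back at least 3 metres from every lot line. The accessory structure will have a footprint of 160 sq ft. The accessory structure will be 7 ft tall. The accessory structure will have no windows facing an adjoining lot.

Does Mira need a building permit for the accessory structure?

Exception (a) requires that the owner holds a current General Notice from the Ostavia Office; but the General Notice is not current, so (a) is unavailable.
All of (b)'s requirements are met (assembly uses only hand tools; there is no plumbing or electrical service; the reportable unit count is 15, under the 16 limit). But applying paragraphs (h)–(m): (h) operates against (b): the reference index is 284, under the 304 limit. (i) would limit (h) — the registered capacity is 2,810 units, below the 3,800 units limit — but (j) sets (i) aside: (j) operates against (i): a current Annual Waiver is held. (k) would limit (j) — a current Tier 6 Clearance is held — but (l) sets (k) aside: (l) operates against (k): a home-based business operates on the lot. (m), which would lift (l), is inapplicable — the Provisional Certificate is not current. (b) is therefore removed.
Exception (c) does not apply: the lot already has another accessory structure.
Exception (d) requires that the owner holds a current General Waiver from the Ostavia Office; but no current General Waiver is held, so (d) is unavailable.
Exception (e) is satisfied on its face — the structure will not be visible from the street; the baseline figure is 1,074, meeting the 945 threshold; the structure's footprint is 160 sq ft, less than the 170 sq ft limit. However, paragraph (n) must be considered: (n) operates — aggregate throughput is 8,110 units, under the 8,210 units limit. (e) is therefore removed.
No exception is made out. Mira falls within the general rule.

Yes — Mira must obtain a building permit.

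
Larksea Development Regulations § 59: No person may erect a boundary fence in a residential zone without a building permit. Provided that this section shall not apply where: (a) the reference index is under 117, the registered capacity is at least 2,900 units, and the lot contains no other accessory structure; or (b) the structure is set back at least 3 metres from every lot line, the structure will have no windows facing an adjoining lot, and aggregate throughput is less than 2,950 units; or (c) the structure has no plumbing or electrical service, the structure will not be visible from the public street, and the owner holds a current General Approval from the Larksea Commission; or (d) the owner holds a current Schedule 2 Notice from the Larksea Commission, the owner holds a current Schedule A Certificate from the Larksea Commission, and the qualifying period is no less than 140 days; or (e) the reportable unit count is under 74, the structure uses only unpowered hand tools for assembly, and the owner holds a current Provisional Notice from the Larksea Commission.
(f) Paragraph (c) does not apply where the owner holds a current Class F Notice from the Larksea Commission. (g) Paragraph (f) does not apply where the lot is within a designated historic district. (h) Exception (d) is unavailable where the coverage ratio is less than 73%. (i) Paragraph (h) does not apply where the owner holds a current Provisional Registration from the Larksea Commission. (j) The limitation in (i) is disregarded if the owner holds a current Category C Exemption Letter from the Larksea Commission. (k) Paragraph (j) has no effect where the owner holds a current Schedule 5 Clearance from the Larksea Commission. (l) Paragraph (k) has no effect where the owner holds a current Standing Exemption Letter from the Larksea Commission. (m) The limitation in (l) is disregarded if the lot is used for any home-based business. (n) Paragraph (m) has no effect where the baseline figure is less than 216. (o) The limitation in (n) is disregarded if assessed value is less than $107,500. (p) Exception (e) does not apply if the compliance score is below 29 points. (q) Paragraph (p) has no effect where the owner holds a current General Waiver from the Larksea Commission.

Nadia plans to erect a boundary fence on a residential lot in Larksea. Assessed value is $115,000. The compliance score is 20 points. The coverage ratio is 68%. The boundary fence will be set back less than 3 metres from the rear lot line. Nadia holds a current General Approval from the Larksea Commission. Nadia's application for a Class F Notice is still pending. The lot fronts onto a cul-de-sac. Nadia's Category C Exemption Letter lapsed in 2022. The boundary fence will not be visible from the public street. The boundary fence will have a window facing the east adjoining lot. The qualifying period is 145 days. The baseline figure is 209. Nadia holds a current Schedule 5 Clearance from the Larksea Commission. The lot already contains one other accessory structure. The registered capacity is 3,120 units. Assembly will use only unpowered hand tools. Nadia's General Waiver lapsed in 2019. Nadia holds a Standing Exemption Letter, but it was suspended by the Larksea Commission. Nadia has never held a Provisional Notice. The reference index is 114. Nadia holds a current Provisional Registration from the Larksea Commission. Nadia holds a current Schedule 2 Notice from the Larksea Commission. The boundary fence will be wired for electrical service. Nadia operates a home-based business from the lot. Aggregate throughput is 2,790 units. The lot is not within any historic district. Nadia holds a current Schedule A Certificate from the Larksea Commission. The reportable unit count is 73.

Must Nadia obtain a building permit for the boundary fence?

Exception (a) fails — the lot already has another accessory structure.
Exception (b) requires that the structure is set back at least 3 metres from every lot line; but the rear setback is under 3 m, so (b) is unavailable.
Exception (c) requires that the structure has no plumbing or electrical service; but electrical service is planned, so (c) is unavailable.
Exception (d)'s conditions are all satisfied: a current Schedule 2 Notice is held; a current Schedule A Certificate is held; the qualifying period is 145 days, meeting the 140 days threshold. As to paragraphs (h)–(o): (h) is triggered (the coverage ratio is 68%, less than the 73% limit), but is displaced by (i): (i) operates — a current Provisional Registration is held. (j) is not engaged (there is no Category C Exemption Letter in force), so (i) stands. So (d) applies.
Exception (e) does not apply: the Provisional Notice is not current.

No — exception (d) applies; Nadia does not need a building permit.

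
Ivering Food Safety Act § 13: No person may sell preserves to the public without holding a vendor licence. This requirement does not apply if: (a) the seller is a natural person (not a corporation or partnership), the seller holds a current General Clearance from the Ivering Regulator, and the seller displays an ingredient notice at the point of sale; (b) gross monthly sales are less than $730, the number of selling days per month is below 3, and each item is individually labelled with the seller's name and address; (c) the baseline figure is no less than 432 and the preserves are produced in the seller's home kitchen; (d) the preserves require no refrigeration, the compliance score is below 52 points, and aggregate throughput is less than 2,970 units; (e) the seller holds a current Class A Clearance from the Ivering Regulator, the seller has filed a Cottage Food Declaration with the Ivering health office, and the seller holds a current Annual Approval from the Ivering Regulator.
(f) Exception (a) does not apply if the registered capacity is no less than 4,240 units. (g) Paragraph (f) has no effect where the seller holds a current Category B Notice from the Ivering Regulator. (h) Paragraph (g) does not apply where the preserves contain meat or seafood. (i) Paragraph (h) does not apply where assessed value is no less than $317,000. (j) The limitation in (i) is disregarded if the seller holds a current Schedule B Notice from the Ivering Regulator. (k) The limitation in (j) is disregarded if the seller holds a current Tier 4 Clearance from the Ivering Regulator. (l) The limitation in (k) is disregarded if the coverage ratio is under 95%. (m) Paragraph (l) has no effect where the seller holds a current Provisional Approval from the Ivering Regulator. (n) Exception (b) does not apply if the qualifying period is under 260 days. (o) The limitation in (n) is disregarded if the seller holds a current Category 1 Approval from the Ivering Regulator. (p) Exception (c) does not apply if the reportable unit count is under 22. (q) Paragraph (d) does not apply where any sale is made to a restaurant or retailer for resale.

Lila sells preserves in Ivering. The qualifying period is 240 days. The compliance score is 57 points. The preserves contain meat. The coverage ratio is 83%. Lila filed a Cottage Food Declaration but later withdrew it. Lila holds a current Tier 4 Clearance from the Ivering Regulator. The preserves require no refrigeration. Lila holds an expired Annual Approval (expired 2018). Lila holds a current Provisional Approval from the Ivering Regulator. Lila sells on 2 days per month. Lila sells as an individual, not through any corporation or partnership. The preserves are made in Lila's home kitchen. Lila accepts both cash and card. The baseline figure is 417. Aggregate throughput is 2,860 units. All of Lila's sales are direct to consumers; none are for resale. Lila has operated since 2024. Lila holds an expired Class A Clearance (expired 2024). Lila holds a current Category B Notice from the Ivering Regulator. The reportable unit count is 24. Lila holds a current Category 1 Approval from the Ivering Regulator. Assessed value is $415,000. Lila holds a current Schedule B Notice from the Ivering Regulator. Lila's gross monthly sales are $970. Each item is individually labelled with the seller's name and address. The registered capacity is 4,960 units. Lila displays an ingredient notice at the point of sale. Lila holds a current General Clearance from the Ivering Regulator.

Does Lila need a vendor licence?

No — exception (a) applies; Lila is not required to hold a vendor licence.

Exception (a): the seller is a natural person; a current General Clearance is held; an ingredient notice is displayed — every condition holds. Considering the limiting provisions: (f) would limit (a) — the registered capacity is 4,960 units, meeting the 4,240 units threshold — but (g) sets (f) aside: (g) operates against (f): a current Category B Notice is held. (h) is engaged (the preserves contain meat), but is overridden by (i): (i) operates against (h): assessed value is $415,000, meeting the $317,000 threshold. (j) is engaged (a current Schedule B Notice is held), but is itself disapplied by (k): (k) operates against (j): a current Tier 4 Clearance is held. (l) is triggered (the coverage ratio is 83%, under the 95% limit), but is displaced by (m): (m) applies — a current Provisional Approval is held. Exception (a) stands.
Exception (b) fails — gross monthly sales are $970, not less than $730.
Exception (c) fails — the baseline figure is 417, short of 432.
Exception (d) requires that the compliance score is below 52 points; but the compliance score is 57 points, not below 52 points, so (d) is unavailable.
Exception (e) fails — no current Class A Clearance is held.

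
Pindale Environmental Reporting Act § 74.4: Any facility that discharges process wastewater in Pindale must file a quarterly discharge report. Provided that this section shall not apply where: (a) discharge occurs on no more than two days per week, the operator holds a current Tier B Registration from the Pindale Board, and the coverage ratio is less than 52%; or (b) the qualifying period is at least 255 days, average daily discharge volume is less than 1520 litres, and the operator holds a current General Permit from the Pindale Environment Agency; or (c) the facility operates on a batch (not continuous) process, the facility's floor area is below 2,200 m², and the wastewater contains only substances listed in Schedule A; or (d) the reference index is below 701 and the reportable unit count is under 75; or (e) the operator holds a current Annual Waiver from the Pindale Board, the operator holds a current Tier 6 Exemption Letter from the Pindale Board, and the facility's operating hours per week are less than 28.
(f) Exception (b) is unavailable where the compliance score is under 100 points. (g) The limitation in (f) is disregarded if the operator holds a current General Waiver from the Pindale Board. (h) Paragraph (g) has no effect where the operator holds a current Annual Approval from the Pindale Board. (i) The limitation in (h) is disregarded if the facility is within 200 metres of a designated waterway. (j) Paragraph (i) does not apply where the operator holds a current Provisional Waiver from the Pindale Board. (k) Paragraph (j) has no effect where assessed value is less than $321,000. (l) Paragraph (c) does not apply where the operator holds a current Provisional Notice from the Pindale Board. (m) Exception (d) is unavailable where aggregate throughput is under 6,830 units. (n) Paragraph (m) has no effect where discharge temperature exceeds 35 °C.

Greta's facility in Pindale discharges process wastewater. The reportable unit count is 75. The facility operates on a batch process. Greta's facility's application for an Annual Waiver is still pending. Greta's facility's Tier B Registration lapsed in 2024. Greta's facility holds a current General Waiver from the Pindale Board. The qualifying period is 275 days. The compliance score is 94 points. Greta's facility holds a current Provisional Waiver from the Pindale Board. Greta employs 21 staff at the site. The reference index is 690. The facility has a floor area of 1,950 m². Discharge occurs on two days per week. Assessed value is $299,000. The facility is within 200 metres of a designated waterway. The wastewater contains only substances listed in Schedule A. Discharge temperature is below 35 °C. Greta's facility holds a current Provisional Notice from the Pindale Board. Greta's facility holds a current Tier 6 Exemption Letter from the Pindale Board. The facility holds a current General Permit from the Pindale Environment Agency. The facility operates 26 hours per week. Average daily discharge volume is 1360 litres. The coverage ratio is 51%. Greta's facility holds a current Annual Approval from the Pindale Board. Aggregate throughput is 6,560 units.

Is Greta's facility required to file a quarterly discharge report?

No — exception (b) applies; Greta's facility is not required to file a quarterly discharge report.

Exception (a) does not apply: there is no Tier B Registration in force.
All of (b)'s requirements are met (the qualifying period is 275 days, meeting the 255 days threshold; average daily discharge volume is 1360 litres, less than the 1520 litres limit; a current General Permit is held). Under paragraphs (f)–(k): (f) applies (the compliance score is 94 points, under the 100 points limit), but is set aside by (g): (g) operates against (f): a current General Waiver is held. (h) applies (a current Annual Approval is held), but is itself disapplied by (i): (i) is engaged — the facility is within 200 m of a designated waterway. (j) applies (a current Provisional Waiver is held), but is overridden by (k): (k) operates against (j): assessed value is $299,000, less than the $321,000 limit. So (b) applies.
All of (c)'s requirements are met (the facility operates on a batch process; the facility's floor area is 1,950 m², below the 2,200 m² limit; the wastewater is Schedule-A-only). Turning to paragraph (l): (l) operates against (c): a current Provisional Notice is held. So (c) is unavailable.
Exception (d) requires that the reportable unit count is under 75; but the reportable unit count is 75, not under 75, so (d) is unavailable.
Exception (e) requires that the operator holds a current Annual Waiver from the Pindale Board; but no current Annual Waiver is held, so (e) is unavailable.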